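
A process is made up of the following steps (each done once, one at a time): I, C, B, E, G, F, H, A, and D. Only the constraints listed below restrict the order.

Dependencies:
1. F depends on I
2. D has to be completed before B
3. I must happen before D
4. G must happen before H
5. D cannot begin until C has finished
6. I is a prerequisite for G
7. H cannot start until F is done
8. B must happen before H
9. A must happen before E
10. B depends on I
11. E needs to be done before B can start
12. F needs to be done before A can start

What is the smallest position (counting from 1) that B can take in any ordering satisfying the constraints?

7

Working backwards through the constraints from B, its full set of required predecessors is I, C, E, F, A, D — 6 of them.
So at minimum 6 steps come before B, putting B no earlier than position 7. That position is achievable by scheduling exactly those predecessors first.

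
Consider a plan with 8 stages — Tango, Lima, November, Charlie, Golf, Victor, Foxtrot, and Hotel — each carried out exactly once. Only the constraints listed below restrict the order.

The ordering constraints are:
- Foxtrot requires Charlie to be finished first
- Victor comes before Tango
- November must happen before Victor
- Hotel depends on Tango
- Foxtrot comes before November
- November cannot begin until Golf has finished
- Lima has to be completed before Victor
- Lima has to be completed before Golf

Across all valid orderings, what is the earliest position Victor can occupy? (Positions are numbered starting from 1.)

6

The stages that are forced before Victor, directly or transitively, are Lima, November, Charlie, Golf, Foxtrot. That's 5 stages.
So at minimum 5 stages come before Victor, putting Victor no earlier than position 6. That position is achievable by scheduling exactly those predecessors first.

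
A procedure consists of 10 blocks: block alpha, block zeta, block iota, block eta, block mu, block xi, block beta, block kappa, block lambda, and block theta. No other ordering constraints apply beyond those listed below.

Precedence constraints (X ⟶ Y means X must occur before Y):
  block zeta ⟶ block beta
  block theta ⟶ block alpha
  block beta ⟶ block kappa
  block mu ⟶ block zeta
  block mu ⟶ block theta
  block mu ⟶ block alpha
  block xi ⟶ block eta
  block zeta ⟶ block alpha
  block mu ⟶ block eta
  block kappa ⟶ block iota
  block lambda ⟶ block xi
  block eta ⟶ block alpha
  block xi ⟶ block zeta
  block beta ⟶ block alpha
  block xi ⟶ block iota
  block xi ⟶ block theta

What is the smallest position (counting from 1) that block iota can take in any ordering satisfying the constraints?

Every block that must precede block iota has to come before it. Tracing all chains that end at block iota, those blocks are: block zeta, block mu, block xi, block beta, block kappa, block lambda — 6 in total.
With 6 mandatory predecessors, the earliest block iota can sit is position 6+1 = 7, and placing just those 6 first achieves it.

7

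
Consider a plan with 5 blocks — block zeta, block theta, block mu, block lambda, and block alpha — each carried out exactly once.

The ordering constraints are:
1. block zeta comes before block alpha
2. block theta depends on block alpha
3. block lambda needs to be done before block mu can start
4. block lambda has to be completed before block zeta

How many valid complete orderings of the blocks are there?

4

Block lambda is the only block with nothing required before it, so every ordering starts there.
Enumerating by repeatedly choosing an available block (one whose prerequisites are all placed) gives 4 distinct complete orderings.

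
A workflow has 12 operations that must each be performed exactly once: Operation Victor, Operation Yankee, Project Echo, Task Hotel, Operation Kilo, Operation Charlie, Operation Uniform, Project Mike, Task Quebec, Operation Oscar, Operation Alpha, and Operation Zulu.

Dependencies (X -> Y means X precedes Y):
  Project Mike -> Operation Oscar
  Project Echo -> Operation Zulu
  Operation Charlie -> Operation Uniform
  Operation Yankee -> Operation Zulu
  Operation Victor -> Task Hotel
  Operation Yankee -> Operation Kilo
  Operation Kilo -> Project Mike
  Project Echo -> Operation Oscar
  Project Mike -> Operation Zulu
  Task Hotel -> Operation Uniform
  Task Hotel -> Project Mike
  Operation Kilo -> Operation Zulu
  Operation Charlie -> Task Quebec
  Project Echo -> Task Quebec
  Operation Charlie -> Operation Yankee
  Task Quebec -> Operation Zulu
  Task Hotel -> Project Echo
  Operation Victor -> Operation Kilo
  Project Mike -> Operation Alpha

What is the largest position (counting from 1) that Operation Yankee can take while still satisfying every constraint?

The operations that are forced after Operation Yankee, directly or by a chain of constraints, are Operation Kilo, Project Mike, Operation Oscar, Operation Alpha, Operation Zulu. That's 5 operations.
With 5 mandatory successors out of 12 operations total, the latest slot for Operation Yankee is 12−5 = 7, and it's reachable by doing all non-successors before Operation Yankee.

7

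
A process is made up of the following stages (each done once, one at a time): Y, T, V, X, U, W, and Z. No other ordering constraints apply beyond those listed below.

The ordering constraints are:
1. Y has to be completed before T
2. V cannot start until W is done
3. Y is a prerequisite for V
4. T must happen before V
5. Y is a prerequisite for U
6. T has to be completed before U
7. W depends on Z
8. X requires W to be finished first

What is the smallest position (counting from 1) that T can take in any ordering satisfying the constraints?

2

Working backwards through the constraints from T, its only required predecessor is Y.
So at minimum 1 stage comes before T, putting T no earlier than position 2. That position is achievable by scheduling exactly that predecessor first.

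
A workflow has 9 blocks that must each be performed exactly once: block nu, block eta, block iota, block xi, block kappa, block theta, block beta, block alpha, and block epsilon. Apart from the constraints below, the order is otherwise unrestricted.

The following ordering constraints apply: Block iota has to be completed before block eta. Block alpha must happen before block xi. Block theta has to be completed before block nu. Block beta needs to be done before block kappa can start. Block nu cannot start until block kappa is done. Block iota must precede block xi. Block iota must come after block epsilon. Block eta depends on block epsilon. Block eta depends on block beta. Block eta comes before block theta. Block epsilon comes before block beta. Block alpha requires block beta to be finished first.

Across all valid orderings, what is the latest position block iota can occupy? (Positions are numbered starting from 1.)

5

The blocks that are forced after block iota, directly or by a chain of constraints, are block nu, block eta, block xi, block theta. That's 4 blocks.
With 4 mandatory successors out of 9 blocks total, the latest slot for block iota is 9−4 = 5, and it's reachable by doing all non-successors before block iota.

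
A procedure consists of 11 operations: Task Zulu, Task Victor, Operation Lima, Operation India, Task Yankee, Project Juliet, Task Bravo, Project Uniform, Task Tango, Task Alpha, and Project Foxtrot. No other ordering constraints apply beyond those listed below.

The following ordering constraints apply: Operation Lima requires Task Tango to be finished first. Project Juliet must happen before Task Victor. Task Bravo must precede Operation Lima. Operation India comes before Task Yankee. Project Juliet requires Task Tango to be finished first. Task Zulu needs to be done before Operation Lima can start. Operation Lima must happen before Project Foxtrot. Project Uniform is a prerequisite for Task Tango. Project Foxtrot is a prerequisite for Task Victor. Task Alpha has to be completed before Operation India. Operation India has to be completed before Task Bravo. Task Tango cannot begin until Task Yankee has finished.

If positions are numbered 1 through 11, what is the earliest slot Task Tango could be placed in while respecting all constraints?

Working backwards through the constraints from Task Tango, its full set of required predecessors is Operation India, Task Yankee, Project Uniform, Task Alpha — 4 of them.
So at minimum 4 operations come before Task Tango, putting Task Tango no earlier than position 5. That position is achievable by scheduling exactly those predecessors first.

5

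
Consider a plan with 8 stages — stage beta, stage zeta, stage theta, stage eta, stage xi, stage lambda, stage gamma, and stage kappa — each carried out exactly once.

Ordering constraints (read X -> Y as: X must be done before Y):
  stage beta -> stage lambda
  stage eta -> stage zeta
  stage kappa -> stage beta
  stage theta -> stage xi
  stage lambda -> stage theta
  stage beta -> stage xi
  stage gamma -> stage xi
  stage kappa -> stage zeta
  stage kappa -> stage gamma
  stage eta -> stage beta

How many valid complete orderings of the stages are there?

53

2 stages have no prerequisites (stage eta, stage kappa), so any of them could come first.
Counting all ways to extend the partial order to a total order gives 53.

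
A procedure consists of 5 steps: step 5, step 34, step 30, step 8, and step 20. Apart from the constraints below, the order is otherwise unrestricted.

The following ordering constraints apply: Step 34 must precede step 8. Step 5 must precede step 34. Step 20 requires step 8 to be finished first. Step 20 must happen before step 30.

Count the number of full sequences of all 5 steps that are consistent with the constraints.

Only step 5 has no prerequisites, so it must go first.
Every step is then forced in turn, so only 1 complete ordering is consistent with the constraints.

1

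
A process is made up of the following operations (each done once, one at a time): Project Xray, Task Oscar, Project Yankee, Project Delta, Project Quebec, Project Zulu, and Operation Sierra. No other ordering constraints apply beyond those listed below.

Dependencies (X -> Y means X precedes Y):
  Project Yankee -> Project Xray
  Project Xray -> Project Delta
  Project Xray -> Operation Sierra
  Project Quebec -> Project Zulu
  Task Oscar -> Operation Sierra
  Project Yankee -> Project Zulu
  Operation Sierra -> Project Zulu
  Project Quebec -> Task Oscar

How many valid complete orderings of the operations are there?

2 operations have no prerequisites (Project Yankee, Project Quebec), so any of them could come first.
Systematically extending each partial ordering one operation at a time and counting, there are 22 complete orderings.

22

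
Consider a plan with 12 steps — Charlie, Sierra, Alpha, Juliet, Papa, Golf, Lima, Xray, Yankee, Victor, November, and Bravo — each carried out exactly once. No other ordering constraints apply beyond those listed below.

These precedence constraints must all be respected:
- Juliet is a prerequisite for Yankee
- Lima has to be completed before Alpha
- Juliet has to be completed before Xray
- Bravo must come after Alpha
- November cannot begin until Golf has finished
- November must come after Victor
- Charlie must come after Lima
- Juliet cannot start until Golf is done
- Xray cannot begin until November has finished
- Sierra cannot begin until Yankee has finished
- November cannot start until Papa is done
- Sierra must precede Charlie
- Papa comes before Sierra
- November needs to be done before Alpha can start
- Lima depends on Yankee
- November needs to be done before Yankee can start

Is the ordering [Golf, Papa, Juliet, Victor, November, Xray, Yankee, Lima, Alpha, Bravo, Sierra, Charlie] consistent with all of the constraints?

Yes

Going through the constraints one by one, each required predecessor appears earlier in the sequence than its dependent — e.g. Papa (position 2) is before Sierra (position 11), as required.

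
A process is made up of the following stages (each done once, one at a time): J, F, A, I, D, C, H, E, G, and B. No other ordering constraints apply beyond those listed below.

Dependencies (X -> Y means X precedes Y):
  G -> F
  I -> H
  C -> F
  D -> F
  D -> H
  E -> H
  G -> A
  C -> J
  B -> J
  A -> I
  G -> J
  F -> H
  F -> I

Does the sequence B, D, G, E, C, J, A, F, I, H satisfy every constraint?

Going through the constraints one by one, each required predecessor appears earlier in the sequence than its dependent — e.g. D (position 2) is before H (position 10), as required.

Yes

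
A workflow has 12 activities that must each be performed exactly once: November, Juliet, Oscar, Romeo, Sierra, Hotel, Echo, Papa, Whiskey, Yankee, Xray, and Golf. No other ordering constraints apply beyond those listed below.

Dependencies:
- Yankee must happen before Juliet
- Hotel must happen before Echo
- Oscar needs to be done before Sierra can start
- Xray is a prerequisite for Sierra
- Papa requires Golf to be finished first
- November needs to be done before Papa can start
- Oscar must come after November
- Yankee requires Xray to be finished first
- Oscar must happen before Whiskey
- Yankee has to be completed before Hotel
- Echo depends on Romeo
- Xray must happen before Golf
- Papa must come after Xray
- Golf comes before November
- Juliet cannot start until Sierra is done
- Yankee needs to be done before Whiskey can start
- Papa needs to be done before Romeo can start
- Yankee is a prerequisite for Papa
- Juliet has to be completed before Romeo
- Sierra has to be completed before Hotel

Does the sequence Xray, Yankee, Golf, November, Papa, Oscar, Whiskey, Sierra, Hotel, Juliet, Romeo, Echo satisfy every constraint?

Every stated constraint is respected: Yankee sits at position 2, ahead of Juliet at position 10, and each of the other listed pairs likewise has the predecessor earlier in the sequence.

Yes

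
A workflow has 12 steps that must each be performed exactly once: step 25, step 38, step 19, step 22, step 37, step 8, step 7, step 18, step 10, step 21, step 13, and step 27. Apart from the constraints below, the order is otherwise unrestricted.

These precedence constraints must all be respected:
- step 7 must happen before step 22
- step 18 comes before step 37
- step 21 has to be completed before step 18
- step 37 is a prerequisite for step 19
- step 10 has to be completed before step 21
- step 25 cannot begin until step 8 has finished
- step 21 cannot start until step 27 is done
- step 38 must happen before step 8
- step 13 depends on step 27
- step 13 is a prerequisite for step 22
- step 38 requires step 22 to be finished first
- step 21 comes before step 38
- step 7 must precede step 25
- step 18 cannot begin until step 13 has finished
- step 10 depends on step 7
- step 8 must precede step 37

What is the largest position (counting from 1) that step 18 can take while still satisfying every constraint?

Every step that must follow step 18 has to come after it. Tracing all chains starting from step 18, those steps are: step 19, step 37 — 2 in total.
So at least 2 steps follow step 18, putting step 18 no later than position 10. That position is achievable by scheduling everything else first.

10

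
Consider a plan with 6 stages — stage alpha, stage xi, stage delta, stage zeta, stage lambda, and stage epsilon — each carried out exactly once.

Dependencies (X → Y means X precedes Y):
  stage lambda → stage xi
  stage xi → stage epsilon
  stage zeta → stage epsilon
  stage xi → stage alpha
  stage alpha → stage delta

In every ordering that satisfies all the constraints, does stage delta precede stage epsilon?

No

Nothing in the constraints links stage delta and stage epsilon; they are unordered relative to each other.
So stage delta can come before stage epsilon or after — it is not forced.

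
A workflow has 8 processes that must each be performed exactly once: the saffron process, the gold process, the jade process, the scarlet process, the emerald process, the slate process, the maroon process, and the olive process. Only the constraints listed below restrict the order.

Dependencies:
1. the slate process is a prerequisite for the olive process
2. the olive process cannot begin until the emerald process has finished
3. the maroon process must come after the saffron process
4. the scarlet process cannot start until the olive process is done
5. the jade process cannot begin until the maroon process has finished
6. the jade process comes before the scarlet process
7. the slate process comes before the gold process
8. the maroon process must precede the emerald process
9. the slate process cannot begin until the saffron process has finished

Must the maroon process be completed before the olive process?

Yes

Following the dependencies: the maroon process → the emerald process → the olive process.
So the maroon process must precede the olive process in any valid ordering.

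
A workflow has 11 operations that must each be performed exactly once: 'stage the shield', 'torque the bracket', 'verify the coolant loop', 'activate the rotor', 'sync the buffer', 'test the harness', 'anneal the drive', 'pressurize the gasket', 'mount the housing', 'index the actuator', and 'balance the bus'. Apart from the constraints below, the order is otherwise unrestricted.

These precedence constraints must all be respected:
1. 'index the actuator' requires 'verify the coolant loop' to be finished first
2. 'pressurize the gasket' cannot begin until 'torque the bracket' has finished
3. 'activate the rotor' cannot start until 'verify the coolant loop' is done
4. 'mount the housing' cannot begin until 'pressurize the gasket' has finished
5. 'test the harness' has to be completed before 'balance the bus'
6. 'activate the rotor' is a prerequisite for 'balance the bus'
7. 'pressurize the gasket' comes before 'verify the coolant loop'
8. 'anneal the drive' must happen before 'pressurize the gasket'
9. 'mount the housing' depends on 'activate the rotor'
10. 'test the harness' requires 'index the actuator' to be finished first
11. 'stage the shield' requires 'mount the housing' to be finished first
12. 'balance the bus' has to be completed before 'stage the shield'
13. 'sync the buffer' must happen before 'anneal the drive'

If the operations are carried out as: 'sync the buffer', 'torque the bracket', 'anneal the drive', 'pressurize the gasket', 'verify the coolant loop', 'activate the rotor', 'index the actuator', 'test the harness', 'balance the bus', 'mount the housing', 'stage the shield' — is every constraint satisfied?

Going through the constraints one by one, each required predecessor appears earlier in the sequence than its dependent — e.g. 'pressurize the gasket' (position 4) is before 'mount the housing' (position 10), as required.

Yes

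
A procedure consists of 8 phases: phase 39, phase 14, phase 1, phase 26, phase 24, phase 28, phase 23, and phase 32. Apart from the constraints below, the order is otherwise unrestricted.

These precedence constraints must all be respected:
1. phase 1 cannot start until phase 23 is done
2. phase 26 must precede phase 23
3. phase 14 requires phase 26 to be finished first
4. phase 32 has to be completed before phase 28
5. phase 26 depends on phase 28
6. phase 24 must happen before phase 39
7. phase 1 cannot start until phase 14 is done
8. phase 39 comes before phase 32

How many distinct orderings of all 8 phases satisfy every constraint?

2

Only phase 24 has no prerequisites, so it must go first.
Systematically extending each partial ordering one phase at a time and counting, there are 2 complete orderings.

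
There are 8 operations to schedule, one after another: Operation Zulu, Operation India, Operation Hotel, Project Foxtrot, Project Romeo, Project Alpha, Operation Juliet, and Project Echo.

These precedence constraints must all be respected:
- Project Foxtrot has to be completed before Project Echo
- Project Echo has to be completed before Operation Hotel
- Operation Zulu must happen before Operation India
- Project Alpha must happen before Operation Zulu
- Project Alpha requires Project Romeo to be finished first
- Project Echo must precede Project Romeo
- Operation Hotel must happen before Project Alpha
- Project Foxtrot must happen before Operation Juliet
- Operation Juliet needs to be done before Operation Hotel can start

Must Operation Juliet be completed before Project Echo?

No

Nothing in the constraints links Operation Juliet and Project Echo; they are unordered relative to each other.
A valid ordering placing Project Echo before Operation Juliet exists, so the answer is no.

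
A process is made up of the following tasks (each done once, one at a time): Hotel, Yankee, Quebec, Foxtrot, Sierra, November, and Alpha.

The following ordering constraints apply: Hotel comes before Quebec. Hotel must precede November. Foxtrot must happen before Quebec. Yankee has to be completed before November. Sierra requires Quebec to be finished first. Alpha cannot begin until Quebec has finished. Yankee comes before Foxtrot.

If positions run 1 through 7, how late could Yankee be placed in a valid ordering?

Following every chain forward from Yankee, the tasks that must come later are Quebec, Foxtrot, Sierra, November, Alpha — 5 of them.
With 5 mandatory successors out of 7 tasks total, the latest slot for Yankee is 7−5 = 2, and it's reachable by doing all non-successors before Yankee.

2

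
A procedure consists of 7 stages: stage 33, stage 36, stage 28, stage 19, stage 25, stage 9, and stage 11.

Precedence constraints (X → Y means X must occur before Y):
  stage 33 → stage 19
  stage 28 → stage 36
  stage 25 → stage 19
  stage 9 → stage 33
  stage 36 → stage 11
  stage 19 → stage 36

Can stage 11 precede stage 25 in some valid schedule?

The constraints give a chain stage 25 → stage 19 → stage 36 → stage 11, which forces stage 25 before stage 11.
Hence stage 11 can never be scheduled before stage 25.

No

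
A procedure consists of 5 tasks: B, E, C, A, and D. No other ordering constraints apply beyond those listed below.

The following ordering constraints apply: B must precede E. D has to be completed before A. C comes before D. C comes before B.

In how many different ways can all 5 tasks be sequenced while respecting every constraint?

Only C has no prerequisites, so it must go first.
Enumerating by repeatedly choosing an available task (one whose prerequisites are all placed) gives 6 distinct complete orderings.

6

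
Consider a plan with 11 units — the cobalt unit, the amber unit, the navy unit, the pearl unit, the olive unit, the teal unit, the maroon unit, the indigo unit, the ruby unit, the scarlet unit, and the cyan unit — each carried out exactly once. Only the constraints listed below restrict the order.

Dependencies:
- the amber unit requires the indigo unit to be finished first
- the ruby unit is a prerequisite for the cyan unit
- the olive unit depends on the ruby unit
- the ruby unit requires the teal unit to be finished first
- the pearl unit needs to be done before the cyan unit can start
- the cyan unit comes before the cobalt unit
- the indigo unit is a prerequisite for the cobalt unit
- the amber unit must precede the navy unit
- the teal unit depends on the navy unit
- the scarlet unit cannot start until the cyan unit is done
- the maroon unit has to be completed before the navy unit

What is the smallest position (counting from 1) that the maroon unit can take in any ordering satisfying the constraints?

1

Nothing is required before the maroon unit; it can be the very first unit.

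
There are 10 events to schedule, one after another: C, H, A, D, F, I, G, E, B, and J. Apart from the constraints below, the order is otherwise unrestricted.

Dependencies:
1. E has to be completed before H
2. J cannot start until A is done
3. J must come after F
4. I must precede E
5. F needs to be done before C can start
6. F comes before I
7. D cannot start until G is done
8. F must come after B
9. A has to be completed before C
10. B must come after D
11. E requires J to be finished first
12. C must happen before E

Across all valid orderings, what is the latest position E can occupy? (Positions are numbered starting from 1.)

9

The only event forced after E (directly or by a chain) is H.
So at least 1 event follows E, putting E no later than position 9. That position is achievable by scheduling everything else first.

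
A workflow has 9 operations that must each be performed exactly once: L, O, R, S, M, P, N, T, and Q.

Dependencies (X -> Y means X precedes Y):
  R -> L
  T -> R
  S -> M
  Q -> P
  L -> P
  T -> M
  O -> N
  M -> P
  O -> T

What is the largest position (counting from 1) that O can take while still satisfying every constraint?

3

Following every chain forward from O, the operations that must come later are L, R, M, P, N, T — 6 of them.
So at least 6 operations follow O, putting O no later than position 3. That position is achievable by scheduling everything else first.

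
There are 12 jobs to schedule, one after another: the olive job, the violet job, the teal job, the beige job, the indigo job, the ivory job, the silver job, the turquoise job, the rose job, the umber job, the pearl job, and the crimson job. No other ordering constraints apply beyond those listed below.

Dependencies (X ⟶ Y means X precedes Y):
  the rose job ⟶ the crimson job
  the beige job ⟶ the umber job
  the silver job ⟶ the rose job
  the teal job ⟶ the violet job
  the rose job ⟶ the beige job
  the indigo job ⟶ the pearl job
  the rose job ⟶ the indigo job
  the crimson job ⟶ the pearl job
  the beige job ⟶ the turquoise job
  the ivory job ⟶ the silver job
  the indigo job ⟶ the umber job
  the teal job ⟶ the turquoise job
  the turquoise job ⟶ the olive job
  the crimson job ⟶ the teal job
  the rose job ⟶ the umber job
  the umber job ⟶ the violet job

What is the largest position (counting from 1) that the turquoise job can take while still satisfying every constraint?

11

Following the constraints forward from the turquoise job, its only required successor is the olive job.
With 1 mandatory successor out of 12 jobs total, the latest slot for the turquoise job is 12−1 = 11, and it's reachable by doing all non-successors before the turquoise job.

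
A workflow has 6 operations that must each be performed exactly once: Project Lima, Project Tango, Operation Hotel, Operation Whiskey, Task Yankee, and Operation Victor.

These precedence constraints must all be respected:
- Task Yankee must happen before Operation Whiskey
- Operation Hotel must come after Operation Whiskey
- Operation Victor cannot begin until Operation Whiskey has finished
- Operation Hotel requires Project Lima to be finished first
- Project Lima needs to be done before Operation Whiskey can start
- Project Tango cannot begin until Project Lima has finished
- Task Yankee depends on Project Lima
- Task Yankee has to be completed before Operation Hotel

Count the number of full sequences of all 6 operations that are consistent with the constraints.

Only Project Lima has no prerequisites, so it must go first.
Counting all ways to extend the partial order to a total order gives 10.

10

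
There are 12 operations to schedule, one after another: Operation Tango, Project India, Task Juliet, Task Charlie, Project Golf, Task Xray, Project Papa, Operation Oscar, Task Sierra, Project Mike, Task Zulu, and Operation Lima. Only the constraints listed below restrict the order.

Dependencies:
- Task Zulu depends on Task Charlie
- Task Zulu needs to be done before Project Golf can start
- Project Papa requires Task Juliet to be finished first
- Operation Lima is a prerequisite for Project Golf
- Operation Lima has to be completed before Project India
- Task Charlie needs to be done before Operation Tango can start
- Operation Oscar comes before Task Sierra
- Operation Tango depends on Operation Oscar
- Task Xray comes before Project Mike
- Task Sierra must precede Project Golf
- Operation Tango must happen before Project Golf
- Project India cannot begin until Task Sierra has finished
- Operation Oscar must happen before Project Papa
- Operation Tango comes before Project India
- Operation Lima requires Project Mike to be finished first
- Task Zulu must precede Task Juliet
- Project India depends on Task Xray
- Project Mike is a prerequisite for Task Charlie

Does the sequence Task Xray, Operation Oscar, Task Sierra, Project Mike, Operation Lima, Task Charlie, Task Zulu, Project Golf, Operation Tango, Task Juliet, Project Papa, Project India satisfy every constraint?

In the proposed order, Project Golf appears before Operation Tango.
Since Operation Tango is required before Project Golf, the ordering is invalid.

No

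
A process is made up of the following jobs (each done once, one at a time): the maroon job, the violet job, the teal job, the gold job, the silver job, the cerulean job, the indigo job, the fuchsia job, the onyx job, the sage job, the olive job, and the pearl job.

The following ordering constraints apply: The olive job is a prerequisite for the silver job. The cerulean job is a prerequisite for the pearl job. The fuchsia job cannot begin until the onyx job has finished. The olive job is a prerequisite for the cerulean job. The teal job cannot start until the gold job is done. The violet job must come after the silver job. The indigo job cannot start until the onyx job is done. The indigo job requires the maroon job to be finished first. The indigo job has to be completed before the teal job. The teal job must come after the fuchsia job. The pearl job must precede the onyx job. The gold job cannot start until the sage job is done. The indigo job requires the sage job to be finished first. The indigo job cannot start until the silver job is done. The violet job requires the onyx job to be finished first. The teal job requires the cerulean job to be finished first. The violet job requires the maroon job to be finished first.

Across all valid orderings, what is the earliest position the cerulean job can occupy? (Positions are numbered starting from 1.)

2

Working backwards through the constraints from the cerulean job, its only required predecessor is the olive job.
With 1 mandatory predecessor, the earliest the cerulean job can sit is position 1+1 = 2, and placing just that one first achieves it.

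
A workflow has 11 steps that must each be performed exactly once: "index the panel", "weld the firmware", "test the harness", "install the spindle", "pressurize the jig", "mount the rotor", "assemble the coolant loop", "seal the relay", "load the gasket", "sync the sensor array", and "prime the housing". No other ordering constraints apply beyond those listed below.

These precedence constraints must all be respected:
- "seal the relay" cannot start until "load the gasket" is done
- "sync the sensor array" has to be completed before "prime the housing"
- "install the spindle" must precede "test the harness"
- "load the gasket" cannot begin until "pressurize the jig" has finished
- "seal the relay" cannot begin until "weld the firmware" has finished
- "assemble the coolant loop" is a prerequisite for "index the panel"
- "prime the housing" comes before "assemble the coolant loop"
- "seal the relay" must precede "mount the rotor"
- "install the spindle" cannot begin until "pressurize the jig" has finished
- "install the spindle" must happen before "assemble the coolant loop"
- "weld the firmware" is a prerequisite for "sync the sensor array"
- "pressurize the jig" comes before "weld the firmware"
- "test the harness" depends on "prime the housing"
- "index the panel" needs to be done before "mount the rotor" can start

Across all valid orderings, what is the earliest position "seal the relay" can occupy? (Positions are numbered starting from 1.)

Working backwards through the constraints from "seal the relay", its full set of required predecessors is "weld the firmware", "pressurize the jig", "load the gasket" — 3 of them.
So at minimum 3 steps come before "seal the relay", putting "seal the relay" no earlier than position 4. That position is achievable by scheduling exactly those predecessors first.

4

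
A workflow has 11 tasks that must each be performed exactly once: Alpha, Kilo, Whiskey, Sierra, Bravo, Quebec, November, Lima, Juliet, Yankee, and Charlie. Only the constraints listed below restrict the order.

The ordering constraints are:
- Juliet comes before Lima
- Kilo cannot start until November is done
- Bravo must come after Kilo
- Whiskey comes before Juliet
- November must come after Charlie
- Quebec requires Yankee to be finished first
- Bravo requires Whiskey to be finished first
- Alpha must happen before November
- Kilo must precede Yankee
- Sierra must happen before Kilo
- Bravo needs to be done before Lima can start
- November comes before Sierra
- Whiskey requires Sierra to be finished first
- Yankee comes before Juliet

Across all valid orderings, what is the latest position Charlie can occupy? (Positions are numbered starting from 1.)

Every task that must follow Charlie has to come after it. Tracing all chains starting from Charlie, those tasks are: Kilo, Whiskey, Sierra, Bravo, Quebec, November, Lima, Juliet, Yankee — 9 in total.
So at least 9 tasks follow Charlie, putting Charlie no later than position 2. That position is achievable by scheduling everything else first.

2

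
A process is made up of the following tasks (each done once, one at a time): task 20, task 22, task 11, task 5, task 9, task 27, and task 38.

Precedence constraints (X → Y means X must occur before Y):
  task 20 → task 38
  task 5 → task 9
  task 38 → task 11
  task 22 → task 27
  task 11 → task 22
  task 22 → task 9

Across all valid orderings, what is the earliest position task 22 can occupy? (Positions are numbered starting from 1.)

4

Working backwards through the constraints from task 22, its full set of required predecessors is task 20, task 11, task 38 — 3 of them.
With 3 mandatory predecessors, the earliest task 22 can sit is position 3+1 = 4, and placing just those 3 first achieves it.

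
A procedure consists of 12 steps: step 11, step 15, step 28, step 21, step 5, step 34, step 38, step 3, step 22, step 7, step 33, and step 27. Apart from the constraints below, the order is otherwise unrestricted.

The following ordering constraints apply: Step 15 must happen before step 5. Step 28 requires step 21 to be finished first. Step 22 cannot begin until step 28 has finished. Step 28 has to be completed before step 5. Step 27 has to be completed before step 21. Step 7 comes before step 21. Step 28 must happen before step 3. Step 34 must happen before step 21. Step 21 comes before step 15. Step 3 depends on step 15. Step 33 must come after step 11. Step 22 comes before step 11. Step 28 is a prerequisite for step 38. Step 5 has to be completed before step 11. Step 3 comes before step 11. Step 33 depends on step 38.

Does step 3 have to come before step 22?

Nothing in the constraints links step 3 and step 22; they are unordered relative to each other.
There exist valid orderings with step 22 before step 3, so step 3 is not required to come first.

No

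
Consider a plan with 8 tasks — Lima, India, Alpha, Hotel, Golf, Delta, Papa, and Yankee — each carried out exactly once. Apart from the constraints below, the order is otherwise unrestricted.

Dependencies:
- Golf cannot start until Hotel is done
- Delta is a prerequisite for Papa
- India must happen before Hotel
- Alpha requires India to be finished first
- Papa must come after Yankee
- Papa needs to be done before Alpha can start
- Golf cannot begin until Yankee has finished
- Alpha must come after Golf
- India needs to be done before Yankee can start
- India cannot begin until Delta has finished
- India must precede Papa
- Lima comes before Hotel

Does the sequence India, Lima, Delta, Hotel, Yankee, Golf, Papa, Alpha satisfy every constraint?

No

In the proposed order, India appears before Delta.
Since Delta is required before India, the ordering is invalid.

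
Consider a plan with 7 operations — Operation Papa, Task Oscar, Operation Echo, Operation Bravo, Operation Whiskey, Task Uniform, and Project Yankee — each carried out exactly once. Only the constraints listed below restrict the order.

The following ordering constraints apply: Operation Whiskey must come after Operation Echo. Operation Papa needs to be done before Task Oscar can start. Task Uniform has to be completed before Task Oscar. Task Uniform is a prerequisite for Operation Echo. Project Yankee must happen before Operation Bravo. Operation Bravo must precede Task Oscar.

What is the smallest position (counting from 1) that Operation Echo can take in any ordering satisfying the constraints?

The only operation forced before Operation Echo (directly or transitively) is Task Uniform.
With 1 mandatory predecessor, the earliest Operation Echo can sit is position 1+1 = 2, and placing just that one first achieves it.

2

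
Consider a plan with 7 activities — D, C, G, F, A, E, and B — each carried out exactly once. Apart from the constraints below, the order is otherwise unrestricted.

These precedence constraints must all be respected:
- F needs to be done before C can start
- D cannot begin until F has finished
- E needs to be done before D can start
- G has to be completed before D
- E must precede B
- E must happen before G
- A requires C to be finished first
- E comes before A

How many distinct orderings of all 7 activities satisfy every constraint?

96

2 activities have no prerequisites (F, E), so any of them could come first.
Systematically extending each partial ordering one activity at a time and counting, there are 96 complete orderings.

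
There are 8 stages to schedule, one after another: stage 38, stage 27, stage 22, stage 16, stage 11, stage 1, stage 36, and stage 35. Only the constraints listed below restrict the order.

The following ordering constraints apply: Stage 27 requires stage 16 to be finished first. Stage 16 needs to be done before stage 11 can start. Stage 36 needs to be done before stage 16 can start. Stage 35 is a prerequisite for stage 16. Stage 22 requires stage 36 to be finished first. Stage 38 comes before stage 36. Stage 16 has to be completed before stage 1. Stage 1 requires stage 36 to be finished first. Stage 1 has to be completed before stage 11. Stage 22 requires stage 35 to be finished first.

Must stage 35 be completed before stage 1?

Chaining the stated constraints: stage 35 → stage 16 → stage 1.
Hence stage 35 necessarily comes before stage 1.

Yes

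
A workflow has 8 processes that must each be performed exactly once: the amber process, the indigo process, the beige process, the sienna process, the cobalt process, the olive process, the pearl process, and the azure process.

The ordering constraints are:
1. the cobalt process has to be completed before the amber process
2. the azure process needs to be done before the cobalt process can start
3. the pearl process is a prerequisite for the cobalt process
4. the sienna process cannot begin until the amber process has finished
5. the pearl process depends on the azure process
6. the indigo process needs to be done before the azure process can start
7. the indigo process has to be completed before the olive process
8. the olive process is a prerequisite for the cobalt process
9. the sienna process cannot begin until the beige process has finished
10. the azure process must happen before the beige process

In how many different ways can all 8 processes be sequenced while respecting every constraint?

14

The indigo process is the only process with nothing required before it, so every ordering starts there.
Counting all ways to extend the partial order to a total order gives 14.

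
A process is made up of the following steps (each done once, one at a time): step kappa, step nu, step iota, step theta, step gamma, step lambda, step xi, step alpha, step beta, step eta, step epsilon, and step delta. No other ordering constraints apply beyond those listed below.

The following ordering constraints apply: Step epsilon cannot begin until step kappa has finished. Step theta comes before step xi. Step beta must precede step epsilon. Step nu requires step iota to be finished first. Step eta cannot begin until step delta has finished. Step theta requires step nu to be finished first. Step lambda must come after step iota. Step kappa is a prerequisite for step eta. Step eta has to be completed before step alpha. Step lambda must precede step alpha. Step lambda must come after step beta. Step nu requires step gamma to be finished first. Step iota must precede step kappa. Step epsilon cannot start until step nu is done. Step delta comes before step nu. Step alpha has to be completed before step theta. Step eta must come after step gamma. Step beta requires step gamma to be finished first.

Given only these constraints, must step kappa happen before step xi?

Yes

There is a constraint chain step kappa → step eta → step alpha → step theta → step xi.
So step kappa must precede step xi in any valid ordering.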